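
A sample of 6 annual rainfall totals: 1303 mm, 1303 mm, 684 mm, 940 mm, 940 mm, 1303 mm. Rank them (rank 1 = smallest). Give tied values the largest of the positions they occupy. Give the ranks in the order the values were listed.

Sorted (ascending): 684, 940, 940, 1303, 1303, 1303
The 2 values of 940 occupy positions 2–3 → each gets rank 3.
The 3 values of 1303 occupy positions 4–6 → each gets rank 6.

6, 6, 1, 3, 3, 6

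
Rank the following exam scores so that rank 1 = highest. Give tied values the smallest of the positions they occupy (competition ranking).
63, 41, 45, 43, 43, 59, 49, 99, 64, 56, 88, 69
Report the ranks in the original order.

Sorted (descending): 99, 88, 69, 64, 63, 59, 56, 49, 45, 43, 43, 41
The 2 values of 43 occupy positions 10–11 → each gets rank 10.

5, 12, 9, 10, 10, 6, 8, 1, 4, 7, 2, 3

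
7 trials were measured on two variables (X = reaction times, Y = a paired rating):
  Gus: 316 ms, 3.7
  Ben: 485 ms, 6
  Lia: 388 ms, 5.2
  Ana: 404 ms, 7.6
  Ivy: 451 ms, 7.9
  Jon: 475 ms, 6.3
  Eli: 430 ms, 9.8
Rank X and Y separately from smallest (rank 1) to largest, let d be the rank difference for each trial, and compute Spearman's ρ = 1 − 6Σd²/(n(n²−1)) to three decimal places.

0.393

Ranks of variable 1: 1, 7, 2, 3, 5, 6, 4
Ranks of variable 2: 1, 3, 2, 5, 6, 4, 7
d = r₁ − r₂: 0, 4, 0, -2, -1, 2, -3
d²: 0, 16, 0, 4, 1, 4, 9; Σd² = 34
ρ = 1 − 6·34/(7·48) = 1 − 204/336 = 0.393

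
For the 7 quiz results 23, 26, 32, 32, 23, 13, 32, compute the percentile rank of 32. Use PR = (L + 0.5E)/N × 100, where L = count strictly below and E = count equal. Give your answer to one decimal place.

N = 7.
Strictly below 32: 4. Equal to 32: 3.
PR = (4 + 0.5·3)/7 × 100 = 78.6

78.6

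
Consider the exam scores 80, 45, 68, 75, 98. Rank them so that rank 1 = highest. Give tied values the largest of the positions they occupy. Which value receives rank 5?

Sorted (descending): 98, 80, 75, 68, 45
No ties — each value takes its position as its rank.
Rank 5 → value 45.

45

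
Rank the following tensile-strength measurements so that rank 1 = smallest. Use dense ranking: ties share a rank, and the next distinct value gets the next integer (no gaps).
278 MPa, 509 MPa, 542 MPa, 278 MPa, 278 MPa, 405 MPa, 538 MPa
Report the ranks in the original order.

1, 3, 5, 1, 1, 2, 4

Sorted (ascending): 278, 278, 278, 405, 509, 538, 542
The 3 values of 278 share dense rank 1.
Remaining distinct values take the next consecutive integers.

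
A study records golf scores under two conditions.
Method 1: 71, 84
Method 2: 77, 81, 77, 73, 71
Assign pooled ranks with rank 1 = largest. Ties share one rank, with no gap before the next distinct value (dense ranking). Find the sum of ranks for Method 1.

6

Sorted (descending): 84, 81, 77, 77, 73, 71, 71
The 2 values of 77 share dense rank 3.
The 2 values of 71 share dense rank 5.
Remaining distinct values take the next consecutive integers.
Method 1 values → pooled ranks: 71→5, 84→1
Rank sum = 5 + 1 = 6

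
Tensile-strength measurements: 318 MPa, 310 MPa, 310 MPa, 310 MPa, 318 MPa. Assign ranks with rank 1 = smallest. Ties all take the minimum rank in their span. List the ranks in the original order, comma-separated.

4, 1, 1, 1, 4

Sorted (ascending): 310, 310, 310, 318, 318
The 3 values of 310 occupy positions 1–3 → each gets rank 1.
The 2 values of 318 occupy positions 4–5 → each gets rank 4.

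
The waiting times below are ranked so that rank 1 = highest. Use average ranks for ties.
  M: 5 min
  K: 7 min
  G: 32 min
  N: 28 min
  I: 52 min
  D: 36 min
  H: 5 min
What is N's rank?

4

Sorted (descending): 52, 36, 32, 28, 7, 5, 5
The 2 values of 5 occupy positions 6–7 → average rank (6+7)/2 = 6.5.
N has value 28 min → rank 4.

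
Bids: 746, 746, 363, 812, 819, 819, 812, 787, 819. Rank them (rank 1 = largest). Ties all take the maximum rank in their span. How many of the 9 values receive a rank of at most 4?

Sorted (descending): 819, 819, 819, 812, 812, 787, 746, 746, 363
The 3 values of 819 occupy positions 1–3 → each gets rank 3.
The 2 values of 812 occupy positions 4–5 → each gets rank 5.
The 2 values of 746 occupy positions 7–8 → each gets rank 8.
Ranks ≤ 4: {3, 3, 3} → 3 values.

3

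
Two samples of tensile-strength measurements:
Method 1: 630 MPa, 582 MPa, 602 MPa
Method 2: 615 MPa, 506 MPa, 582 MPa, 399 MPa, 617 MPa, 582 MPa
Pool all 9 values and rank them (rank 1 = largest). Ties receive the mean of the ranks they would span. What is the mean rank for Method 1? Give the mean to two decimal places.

Sorted (descending): 630, 617, 615, 602, 582, 582, 582, 506, 399
The 3 values of 582 occupy positions 5–7 → average rank 6.
Method 1 values → pooled ranks: 630→1, 582→6, 602→4
Mean rank = (1 + 6 + 4) / 3 = 3.67

3.67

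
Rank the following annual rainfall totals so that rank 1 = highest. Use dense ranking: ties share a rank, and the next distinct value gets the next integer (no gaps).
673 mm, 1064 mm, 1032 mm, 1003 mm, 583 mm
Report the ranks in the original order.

4, 1, 2, 3, 5

Sorted (descending): 1064, 1032, 1003, 673, 583
No ties — each value takes its position as its rank.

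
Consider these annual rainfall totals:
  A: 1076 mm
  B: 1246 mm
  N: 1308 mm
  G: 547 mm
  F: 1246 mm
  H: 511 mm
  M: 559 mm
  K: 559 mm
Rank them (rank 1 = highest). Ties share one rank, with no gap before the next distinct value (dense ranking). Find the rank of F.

Sorted (descending): 1308, 1246, 1246, 1076, 559, 559, 547, 511
The 2 values of 1246 share dense rank 2.
The 2 values of 559 share dense rank 4.
Remaining distinct values take the next consecutive integers.
F has value 1246 mm → rank 2.

2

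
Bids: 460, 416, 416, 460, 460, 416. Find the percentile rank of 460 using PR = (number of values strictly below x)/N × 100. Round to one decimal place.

N = 6.
Strictly below 460: 3. Equal to 460: 3.
PR = 3/6 × 100 = 50.0

50.0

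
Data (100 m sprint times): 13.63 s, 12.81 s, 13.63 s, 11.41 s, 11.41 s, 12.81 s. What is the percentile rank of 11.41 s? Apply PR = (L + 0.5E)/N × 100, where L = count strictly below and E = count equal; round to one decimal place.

16.7

N = 6.
Strictly below 11.41: 0. Equal to 11.41: 2.
PR = (0 + 0.5·2)/6 × 100 = 16.7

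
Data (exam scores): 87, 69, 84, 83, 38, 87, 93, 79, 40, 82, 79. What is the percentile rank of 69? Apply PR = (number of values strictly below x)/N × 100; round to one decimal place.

18.2

N = 11.
Strictly below 69: 2. Equal to 69: 1.
PR = 2/11 × 100 = 18.2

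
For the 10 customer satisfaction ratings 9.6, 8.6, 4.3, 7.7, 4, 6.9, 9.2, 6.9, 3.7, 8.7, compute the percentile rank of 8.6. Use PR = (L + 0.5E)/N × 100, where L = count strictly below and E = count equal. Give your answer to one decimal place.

N = 10.
Strictly below 8.6: 6. Equal to 8.6: 1.
PR = (6 + 0.5·1)/10 × 100 = 65.0

65.0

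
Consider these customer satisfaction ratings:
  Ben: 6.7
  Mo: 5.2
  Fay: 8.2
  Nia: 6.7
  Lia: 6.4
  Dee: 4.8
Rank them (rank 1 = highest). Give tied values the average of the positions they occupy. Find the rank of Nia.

2.5

Sorted (descending): 8.2, 6.7, 6.7, 6.4, 5.2, 4.8
The 2 values of 6.7 occupy positions 2–3 → average rank (2+3)/2 = 2.5.
Nia has value 6.7 → rank 2.5.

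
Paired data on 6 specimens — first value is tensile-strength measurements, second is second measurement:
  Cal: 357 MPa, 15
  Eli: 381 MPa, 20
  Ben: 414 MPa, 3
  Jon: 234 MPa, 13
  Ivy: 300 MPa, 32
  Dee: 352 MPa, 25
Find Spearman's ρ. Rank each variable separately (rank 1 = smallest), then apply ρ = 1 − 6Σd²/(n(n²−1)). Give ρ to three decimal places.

-0.371

Ranks of variable 1: 4, 5, 6, 1, 2, 3
Ranks of variable 2: 3, 4, 1, 2, 6, 5
d = r₁ − r₂: 1, 1, 5, -1, -4, -2
d²: 1, 1, 25, 1, 16, 4; Σd² = 48
ρ = 1 − 6·48/(6·35) = 1 − 288/210 = -0.371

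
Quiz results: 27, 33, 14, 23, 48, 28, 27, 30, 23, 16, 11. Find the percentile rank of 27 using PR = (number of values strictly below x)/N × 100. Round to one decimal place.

N = 11.
Strictly below 27: 5. Equal to 27: 2.
PR = 5/11 × 100 = 45.5

45.5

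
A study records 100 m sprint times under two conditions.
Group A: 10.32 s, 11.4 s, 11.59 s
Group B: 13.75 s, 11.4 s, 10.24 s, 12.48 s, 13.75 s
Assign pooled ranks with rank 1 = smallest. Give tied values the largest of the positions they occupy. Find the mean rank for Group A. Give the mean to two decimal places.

3.67

Sorted (ascending): 10.24, 10.32, 11.4, 11.4, 11.59, 12.48, 13.75, 13.75
The 2 values of 11.4 occupy positions 3–4 → each gets rank 4.
The 2 values of 13.75 occupy positions 7–8 → each gets rank 8.
Group A values → pooled ranks: 10.32→2, 11.4→4, 11.59→5
Mean rank = (2 + 4 + 5) / 3 = 3.67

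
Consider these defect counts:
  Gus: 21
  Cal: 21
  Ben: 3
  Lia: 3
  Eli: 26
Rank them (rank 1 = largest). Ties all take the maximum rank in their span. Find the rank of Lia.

5

Sorted (descending): 26, 21, 21, 3, 3
The 2 values of 21 occupy positions 2–3 → each gets rank 3.
The 2 values of 3 occupy positions 4–5 → each gets rank 5.
Lia has value 3 → rank 5.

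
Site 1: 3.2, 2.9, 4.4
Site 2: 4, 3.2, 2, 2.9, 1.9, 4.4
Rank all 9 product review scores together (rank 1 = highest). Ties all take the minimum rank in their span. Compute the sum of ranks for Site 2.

31

Sorted (descending): 4.4, 4.4, 4, 3.2, 3.2, 2.9, 2.9, 2, 1.9
The 2 values of 4.4 occupy positions 1–2 → each gets rank 1.
The 2 values of 3.2 occupy positions 4–5 → each gets rank 4.
The 2 values of 2.9 occupy positions 6–7 → each gets rank 6.
Site 2 values → pooled ranks: 4→3, 3.2→4, 2→8, 2.9→6, 1.9→9, 4.4→1
Rank sum = 3 + 4 + 8 + 6 + 9 + 1 = 31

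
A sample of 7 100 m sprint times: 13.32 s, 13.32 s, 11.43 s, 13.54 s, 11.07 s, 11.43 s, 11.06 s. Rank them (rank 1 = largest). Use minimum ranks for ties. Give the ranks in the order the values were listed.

2, 2, 4, 1, 6, 4, 7

Sorted (descending): 13.54, 13.32, 13.32, 11.43, 11.43, 11.07, 11.06
The 2 values of 13.32 occupy positions 2–3 → each gets rank 2.
The 2 values of 11.43 occupy positions 4–5 → each gets rank 4.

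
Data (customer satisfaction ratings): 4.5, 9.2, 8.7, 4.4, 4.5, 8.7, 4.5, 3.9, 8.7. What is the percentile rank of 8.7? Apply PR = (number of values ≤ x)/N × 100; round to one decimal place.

88.9

N = 9.
Strictly below 8.7: 5. Equal to 8.7: 3.
PR = 8/9 × 100 = 88.9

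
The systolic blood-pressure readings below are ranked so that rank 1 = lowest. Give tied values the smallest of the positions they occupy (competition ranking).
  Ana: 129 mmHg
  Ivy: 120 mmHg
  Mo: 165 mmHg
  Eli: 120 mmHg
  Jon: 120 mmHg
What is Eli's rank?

1

Sorted (ascending): 120, 120, 120, 129, 165
The 3 values of 120 occupy positions 1–3 → each gets rank 1.
Eli has value 120 mmHg → rank 1.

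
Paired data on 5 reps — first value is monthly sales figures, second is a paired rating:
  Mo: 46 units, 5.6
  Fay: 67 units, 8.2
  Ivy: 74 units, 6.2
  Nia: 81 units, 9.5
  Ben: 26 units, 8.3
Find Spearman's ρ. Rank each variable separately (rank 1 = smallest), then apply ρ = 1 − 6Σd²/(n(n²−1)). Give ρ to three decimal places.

0.300

Ranks of variable 1: 2, 3, 4, 5, 1
Ranks of variable 2: 1, 3, 2, 5, 4
d = r₁ − r₂: 1, 0, 2, 0, -3
d²: 1, 0, 4, 0, 9; Σd² = 14
ρ = 1 − 6·14/(5·24) = 1 − 84/120 = 0.300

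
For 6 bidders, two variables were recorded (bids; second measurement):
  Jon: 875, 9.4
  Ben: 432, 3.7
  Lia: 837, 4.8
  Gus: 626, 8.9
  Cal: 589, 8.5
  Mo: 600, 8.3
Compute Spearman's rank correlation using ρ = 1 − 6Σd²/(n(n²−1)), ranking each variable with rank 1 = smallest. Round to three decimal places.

Ranks of variable 1: 6, 1, 5, 4, 2, 3
Ranks of variable 2: 6, 1, 2, 5, 4, 3
d = r₁ − r₂: 0, 0, 3, -1, -2, 0
d²: 0, 0, 9, 1, 4, 0; Σd² = 14
ρ = 1 − 6·14/(6·35) = 1 − 84/210 = 0.600

0.600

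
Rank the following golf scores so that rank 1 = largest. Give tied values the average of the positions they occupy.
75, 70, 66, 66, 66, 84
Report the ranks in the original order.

2, 3, 5, 5, 5, 1

Sorted (descending): 84, 75, 70, 66, 66, 66
The 3 values of 66 occupy positions 4–6 → average rank 5.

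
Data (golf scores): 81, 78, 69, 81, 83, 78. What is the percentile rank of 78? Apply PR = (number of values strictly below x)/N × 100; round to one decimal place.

16.7

N = 6.
Strictly below 78: 1. Equal to 78: 2.
PR = 1/6 × 100 = 16.7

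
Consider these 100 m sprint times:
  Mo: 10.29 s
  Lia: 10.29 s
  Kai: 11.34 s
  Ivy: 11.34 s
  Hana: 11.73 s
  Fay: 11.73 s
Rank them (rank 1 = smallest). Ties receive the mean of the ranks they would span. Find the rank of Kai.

3.5

Sorted (ascending): 10.29, 10.29, 11.34, 11.34, 11.73, 11.73
The 2 values of 10.29 occupy positions 1–2 → average rank (1+2)/2 = 1.5.
The 2 values of 11.34 occupy positions 3–4 → average rank (3+4)/2 = 3.5.
The 2 values of 11.73 occupy positions 5–6 → average rank (5+6)/2 = 5.5.
Kai has value 11.34 s → rank 3.5.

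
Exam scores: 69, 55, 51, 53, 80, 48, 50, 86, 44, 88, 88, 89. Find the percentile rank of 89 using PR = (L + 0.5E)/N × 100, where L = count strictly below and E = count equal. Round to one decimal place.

95.8

N = 12.
Strictly below 89: 11. Equal to 89: 1.
PR = (11 + 0.5·1)/12 × 100 = 95.8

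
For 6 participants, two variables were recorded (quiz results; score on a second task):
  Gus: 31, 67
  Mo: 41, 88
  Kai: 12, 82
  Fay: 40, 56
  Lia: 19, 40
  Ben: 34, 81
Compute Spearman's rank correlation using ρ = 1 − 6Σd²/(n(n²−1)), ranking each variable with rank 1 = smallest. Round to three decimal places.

Ranks of variable 1: 3, 6, 1, 5, 2, 4
Ranks of variable 2: 3, 6, 5, 2, 1, 4
d = r₁ − r₂: 0, 0, -4, 3, 1, 0
d²: 0, 0, 16, 9, 1, 0; Σd² = 26
ρ = 1 − 6·26/(6·35) = 1 − 156/210 = 0.257

0.257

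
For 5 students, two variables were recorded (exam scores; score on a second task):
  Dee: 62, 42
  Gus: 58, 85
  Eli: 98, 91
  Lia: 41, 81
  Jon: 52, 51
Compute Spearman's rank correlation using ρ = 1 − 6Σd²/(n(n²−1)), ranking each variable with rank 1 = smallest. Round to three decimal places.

Ranks of variable 1: 4, 3, 5, 1, 2
Ranks of variable 2: 1, 4, 5, 3, 2
d = r₁ − r₂: 3, -1, 0, -2, 0
d²: 9, 1, 0, 4, 0; Σd² = 14
ρ = 1 − 6·14/(5·24) = 1 − 84/120 = 0.300

0.300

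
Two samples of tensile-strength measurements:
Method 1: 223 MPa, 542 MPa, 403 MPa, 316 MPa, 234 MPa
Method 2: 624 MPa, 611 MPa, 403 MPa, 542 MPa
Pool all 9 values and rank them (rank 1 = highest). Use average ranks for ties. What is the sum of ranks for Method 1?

33

Sorted (descending): 624, 611, 542, 542, 403, 403, 316, 234, 223
The 2 values of 542 occupy positions 3–4 → average rank (3+4)/2 = 3.5.
The 2 values of 403 occupy positions 5–6 → average rank (5+6)/2 = 5.5.
Method 1 values → pooled ranks: 223→9, 542→3.5, 403→5.5, 316→7, 234→8
Rank sum = 9 + 3.5 + 5.5 + 7 + 8 = 33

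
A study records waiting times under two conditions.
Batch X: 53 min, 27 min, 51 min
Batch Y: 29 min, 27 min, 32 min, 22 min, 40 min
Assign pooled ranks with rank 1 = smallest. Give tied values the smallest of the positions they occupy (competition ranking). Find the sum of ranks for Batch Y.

Sorted (ascending): 22, 27, 27, 29, 32, 40, 51, 53
The 2 values of 27 occupy positions 2–3 → each gets rank 2.
Batch Y values → pooled ranks: 29→4, 27→2, 32→5, 22→1, 40→6
Rank sum = 4 + 2 + 5 + 1 + 6 = 18

18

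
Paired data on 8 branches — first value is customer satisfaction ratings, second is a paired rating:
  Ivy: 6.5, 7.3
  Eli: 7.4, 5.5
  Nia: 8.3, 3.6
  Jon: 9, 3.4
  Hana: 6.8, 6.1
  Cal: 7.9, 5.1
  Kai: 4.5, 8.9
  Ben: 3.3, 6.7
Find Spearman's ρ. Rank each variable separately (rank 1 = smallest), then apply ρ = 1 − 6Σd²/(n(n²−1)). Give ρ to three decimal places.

Ranks of variable 1: 3, 5, 7, 8, 4, 6, 2, 1
Ranks of variable 2: 7, 4, 2, 1, 5, 3, 8, 6
d = r₁ − r₂: -4, 1, 5, 7, -1, 3, -6, -5
d²: 16, 1, 25, 49, 1, 9, 36, 25; Σd² = 162
ρ = 1 − 6·162/(8·63) = 1 − 972/504 = -0.929

-0.929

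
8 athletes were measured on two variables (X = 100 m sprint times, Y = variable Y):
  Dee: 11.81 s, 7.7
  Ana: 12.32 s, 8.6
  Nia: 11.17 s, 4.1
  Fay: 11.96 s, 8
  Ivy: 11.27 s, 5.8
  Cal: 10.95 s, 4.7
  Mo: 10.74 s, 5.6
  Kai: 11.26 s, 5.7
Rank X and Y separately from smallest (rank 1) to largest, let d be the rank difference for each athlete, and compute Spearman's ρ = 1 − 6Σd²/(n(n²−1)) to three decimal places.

Ranks of variable 1: 6, 8, 3, 7, 5, 2, 1, 4
Ranks of variable 2: 6, 8, 1, 7, 5, 2, 3, 4
d = r₁ − r₂: 0, 0, 2, 0, 0, 0, -2, 0
d²: 0, 0, 4, 0, 0, 0, 4, 0; Σd² = 8
ρ = 1 − 6·8/(8·63) = 1 − 48/504 = 0.905

0.905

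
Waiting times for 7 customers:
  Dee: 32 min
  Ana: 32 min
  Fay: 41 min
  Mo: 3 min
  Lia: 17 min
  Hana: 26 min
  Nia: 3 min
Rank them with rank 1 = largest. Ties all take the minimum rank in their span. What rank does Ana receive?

2

Sorted (descending): 41, 32, 32, 26, 17, 3, 3
The 2 values of 32 occupy positions 2–3 → each gets rank 2.
The 2 values of 3 occupy positions 6–7 → each gets rank 6.
Ana has value 32 min → rank 2.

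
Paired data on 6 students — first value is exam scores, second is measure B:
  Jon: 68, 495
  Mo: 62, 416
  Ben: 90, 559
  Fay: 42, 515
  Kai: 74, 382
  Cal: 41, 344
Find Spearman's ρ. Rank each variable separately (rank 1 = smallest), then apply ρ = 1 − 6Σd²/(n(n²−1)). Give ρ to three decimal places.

0.486

Ranks of variable 1: 4, 3, 6, 2, 5, 1
Ranks of variable 2: 4, 3, 6, 5, 2, 1
d = r₁ − r₂: 0, 0, 0, -3, 3, 0
d²: 0, 0, 0, 9, 9, 0; Σd² = 18
ρ = 1 − 6·18/(6·35) = 1 − 108/210 = 0.486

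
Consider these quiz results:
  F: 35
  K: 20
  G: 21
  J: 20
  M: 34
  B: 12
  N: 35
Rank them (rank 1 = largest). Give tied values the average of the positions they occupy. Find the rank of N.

1.5

Sorted (descending): 35, 35, 34, 21, 20, 20, 12
The 2 values of 35 occupy positions 1–2 → average rank (1+2)/2 = 1.5.
The 2 values of 20 occupy positions 5–6 → average rank (5+6)/2 = 5.5.
N has value 35 → rank 1.5.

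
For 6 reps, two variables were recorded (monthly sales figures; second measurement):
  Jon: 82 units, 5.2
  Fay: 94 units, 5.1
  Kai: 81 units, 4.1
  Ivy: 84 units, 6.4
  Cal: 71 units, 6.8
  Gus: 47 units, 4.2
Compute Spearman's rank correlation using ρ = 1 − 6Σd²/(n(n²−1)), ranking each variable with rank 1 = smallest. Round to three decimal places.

0.143

Ranks of variable 1: 4, 6, 3, 5, 2, 1
Ranks of variable 2: 4, 3, 1, 5, 6, 2
d = r₁ − r₂: 0, 3, 2, 0, -4, -1
d²: 0, 9, 4, 0, 16, 1; Σd² = 30
ρ = 1 − 6·30/(6·35) = 1 − 180/210 = 0.143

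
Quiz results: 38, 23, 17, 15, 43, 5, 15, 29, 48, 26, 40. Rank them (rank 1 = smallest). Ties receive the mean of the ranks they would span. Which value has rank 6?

26

Sorted (ascending): 5, 15, 15, 17, 23, 26, 29, 38, 40, 43, 48
The 2 values of 15 occupy positions 2–3 → average rank (2+3)/2 = 2.5.
Rank 6 → value 26.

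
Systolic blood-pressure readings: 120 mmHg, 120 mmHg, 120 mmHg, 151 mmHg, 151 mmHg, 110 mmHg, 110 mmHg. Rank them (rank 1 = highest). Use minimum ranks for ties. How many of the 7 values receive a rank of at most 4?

5

Sorted (descending): 151, 151, 120, 120, 120, 110, 110
The 2 values of 151 occupy positions 1–2 → each gets rank 1.
The 3 values of 120 occupy positions 3–5 → each gets rank 3.
The 2 values of 110 occupy positions 6–7 → each gets rank 6.
Ranks ≤ 4: {1, 1, 3, 3, 3} → 5 values.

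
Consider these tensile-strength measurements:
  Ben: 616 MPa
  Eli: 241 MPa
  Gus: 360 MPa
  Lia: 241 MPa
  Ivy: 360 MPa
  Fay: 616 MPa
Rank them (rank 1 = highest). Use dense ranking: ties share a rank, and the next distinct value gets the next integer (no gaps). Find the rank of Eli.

3

Sorted (descending): 616, 616, 360, 360, 241, 241
The 2 values of 616 share dense rank 1.
The 2 values of 360 share dense rank 2.
The 2 values of 241 share dense rank 3.
Eli has value 241 MPa → rank 3.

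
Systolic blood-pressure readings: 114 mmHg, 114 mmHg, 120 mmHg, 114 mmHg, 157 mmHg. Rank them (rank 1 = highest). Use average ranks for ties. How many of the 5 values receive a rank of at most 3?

2

Sorted (descending): 157, 120, 114, 114, 114
The 3 values of 114 occupy positions 3–5 → average rank 4.
Ranks ≤ 3: {1, 2} → 2 values.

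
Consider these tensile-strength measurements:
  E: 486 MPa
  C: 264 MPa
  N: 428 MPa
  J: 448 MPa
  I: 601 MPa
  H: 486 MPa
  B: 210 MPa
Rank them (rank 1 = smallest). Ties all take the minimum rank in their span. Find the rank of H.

5

Sorted (ascending): 210, 264, 428, 448, 486, 486, 601
The 2 values of 486 occupy positions 5–6 → each gets rank 5.
H has value 486 MPa → rank 5.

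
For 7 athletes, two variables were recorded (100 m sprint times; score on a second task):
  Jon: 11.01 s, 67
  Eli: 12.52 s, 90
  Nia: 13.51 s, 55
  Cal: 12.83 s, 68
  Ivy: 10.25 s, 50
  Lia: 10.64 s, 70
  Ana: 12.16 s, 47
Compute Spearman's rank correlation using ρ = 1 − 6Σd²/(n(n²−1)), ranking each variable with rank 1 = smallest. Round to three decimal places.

0.143

Ranks of variable 1: 3, 5, 7, 6, 1, 2, 4
Ranks of variable 2: 4, 7, 3, 5, 2, 6, 1
d = r₁ − r₂: -1, -2, 4, 1, -1, -4, 3
d²: 1, 4, 16, 1, 1, 16, 9; Σd² = 48
ρ = 1 − 6·48/(7·48) = 1 − 288/336 = 0.143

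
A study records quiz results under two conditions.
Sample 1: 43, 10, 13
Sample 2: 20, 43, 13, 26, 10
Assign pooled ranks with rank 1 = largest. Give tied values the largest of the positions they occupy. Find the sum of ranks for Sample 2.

Sorted (descending): 43, 43, 26, 20, 13, 13, 10, 10
The 2 values of 43 occupy positions 1–2 → each gets rank 2.
The 2 values of 13 occupy positions 5–6 → each gets rank 6.
The 2 values of 10 occupy positions 7–8 → each gets rank 8.
Sample 2 values → pooled ranks: 20→4, 43→2, 13→6, 26→3, 10→8
Rank sum = 4 + 2 + 6 + 3 + 8 = 23

23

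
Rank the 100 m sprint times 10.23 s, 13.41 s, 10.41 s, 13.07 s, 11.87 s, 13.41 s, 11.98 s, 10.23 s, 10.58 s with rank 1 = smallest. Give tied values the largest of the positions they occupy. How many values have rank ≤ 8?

7

Sorted (ascending): 10.23, 10.23, 10.41, 10.58, 11.87, 11.98, 13.07, 13.41, 13.41
The 2 values of 10.23 occupy positions 1–2 → each gets rank 2.
The 2 values of 13.41 occupy positions 8–9 → each gets rank 9.
Ranks ≤ 8: {2, 2, 3, 4, 5, 6, 7} → 7 values.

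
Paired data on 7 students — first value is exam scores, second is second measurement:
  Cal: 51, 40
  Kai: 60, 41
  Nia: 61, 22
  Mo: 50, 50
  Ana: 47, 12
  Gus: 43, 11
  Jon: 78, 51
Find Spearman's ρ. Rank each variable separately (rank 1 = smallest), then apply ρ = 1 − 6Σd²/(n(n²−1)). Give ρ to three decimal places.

Ranks of variable 1: 4, 5, 6, 3, 2, 1, 7
Ranks of variable 2: 4, 5, 3, 6, 2, 1, 7
d = r₁ − r₂: 0, 0, 3, -3, 0, 0, 0
d²: 0, 0, 9, 9, 0, 0, 0; Σd² = 18
ρ = 1 − 6·18/(7·48) = 1 − 108/336 = 0.679

0.679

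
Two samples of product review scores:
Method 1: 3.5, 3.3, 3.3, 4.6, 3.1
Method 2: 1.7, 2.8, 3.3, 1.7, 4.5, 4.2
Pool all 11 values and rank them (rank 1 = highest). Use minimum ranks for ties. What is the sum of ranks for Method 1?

23

Sorted (descending): 4.6, 4.5, 4.2, 3.5, 3.3, 3.3, 3.3, 3.1, 2.8, 1.7, 1.7
The 3 values of 3.3 occupy positions 5–7 → each gets rank 5.
The 2 values of 1.7 occupy positions 10–11 → each gets rank 10.
Method 1 values → pooled ranks: 3.5→4, 3.3→5, 3.3→5, 4.6→1, 3.1→8
Rank sum = 4 + 5 + 5 + 1 + 8 = 23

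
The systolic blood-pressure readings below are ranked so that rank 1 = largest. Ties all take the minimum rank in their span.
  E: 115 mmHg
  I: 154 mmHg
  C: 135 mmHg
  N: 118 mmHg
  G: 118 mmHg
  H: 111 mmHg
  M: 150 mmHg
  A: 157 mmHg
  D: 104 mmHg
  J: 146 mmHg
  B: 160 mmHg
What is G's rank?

Sorted (descending): 160, 157, 154, 150, 146, 135, 118, 118, 115, 111, 104
The 2 values of 118 occupy positions 7–8 → each gets rank 7.
G has value 118 mmHg → rank 7.

7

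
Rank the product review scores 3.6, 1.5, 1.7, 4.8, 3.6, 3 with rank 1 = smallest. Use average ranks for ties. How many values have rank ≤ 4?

3

Sorted (ascending): 1.5, 1.7, 3, 3.6, 3.6, 4.8
The 2 values of 3.6 occupy positions 4–5 → average rank (4+5)/2 = 4.5.
Ranks ≤ 4: {1, 2, 3} → 3 values.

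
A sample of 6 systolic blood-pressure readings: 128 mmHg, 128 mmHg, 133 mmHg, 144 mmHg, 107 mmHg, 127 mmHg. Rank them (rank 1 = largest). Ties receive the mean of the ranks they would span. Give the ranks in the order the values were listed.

Sorted (descending): 144, 133, 128, 128, 127, 107
The 2 values of 128 occupy positions 3–4 → average rank (3+4)/2 = 3.5.

3.5, 3.5, 2, 1, 6, 5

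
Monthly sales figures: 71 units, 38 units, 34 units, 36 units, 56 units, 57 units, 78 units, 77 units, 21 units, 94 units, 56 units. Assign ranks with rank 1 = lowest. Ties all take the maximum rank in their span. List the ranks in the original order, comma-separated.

8, 4, 2, 3, 6, 7, 10, 9, 1, 11, 6

Sorted (ascending): 21, 34, 36, 38, 56, 56, 57, 71, 77, 78, 94
The 2 values of 56 occupy positions 5–6 → each gets rank 6.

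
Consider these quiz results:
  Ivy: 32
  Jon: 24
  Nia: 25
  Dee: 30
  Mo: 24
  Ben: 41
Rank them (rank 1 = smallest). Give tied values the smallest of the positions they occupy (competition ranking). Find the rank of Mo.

1

Sorted (ascending): 24, 24, 25, 30, 32, 41
The 2 values of 24 occupy positions 1–2 → each gets rank 1.
Mo has value 24 → rank 1.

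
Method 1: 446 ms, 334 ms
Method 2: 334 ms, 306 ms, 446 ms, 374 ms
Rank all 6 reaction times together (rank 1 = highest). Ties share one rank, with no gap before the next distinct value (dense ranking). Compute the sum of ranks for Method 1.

4

Sorted (descending): 446, 446, 374, 334, 334, 306
The 2 values of 446 share dense rank 1.
The 2 values of 334 share dense rank 3.
Remaining distinct values take the next consecutive integers.
Method 1 values → pooled ranks: 446→1, 334→3
Rank sum = 1 + 3 = 4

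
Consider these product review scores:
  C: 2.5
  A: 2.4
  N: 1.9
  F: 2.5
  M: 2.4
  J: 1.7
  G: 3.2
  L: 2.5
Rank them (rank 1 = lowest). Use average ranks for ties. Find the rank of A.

3.5

Sorted (ascending): 1.7, 1.9, 2.4, 2.4, 2.5, 2.5, 2.5, 3.2
The 2 values of 2.4 occupy positions 3–4 → average rank (3+4)/2 = 3.5.
The 3 values of 2.5 occupy positions 5–7 → average rank 6.
A has value 2.4 → rank 3.5.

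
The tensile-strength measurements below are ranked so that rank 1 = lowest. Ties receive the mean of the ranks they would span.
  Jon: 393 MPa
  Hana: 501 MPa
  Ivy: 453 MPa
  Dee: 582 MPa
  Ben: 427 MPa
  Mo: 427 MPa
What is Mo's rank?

2.5

Sorted (ascending): 393, 427, 427, 453, 501, 582
The 2 values of 427 occupy positions 2–3 → average rank (2+3)/2 = 2.5.
Mo has value 427 MPa → rank 2.5.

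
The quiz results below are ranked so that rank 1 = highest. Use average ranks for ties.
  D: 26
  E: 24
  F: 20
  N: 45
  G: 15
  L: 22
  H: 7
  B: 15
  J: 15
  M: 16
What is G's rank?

8

Sorted (descending): 45, 26, 24, 22, 20, 16, 15, 15, 15, 7
The 3 values of 15 occupy positions 7–9 → average rank 8.
G has value 15 → rank 8.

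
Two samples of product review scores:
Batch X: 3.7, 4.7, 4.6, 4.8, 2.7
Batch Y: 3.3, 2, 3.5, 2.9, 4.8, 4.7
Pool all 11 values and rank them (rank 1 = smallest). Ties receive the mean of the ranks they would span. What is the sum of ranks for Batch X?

Sorted (ascending): 2, 2.7, 2.9, 3.3, 3.5, 3.7, 4.6, 4.7, 4.7, 4.8, 4.8
The 2 values of 4.7 occupy positions 8–9 → average rank (8+9)/2 = 8.5.
The 2 values of 4.8 occupy positions 10–11 → average rank (10+11)/2 = 10.5.
Batch X values → pooled ranks: 3.7→6, 4.7→8.5, 4.6→7, 4.8→10.5, 2.7→2
Rank sum = 6 + 8.5 + 7 + 10.5 + 2 = 34

34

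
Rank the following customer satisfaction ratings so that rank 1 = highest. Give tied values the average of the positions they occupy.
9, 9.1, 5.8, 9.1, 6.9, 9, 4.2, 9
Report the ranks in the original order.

Sorted (descending): 9.1, 9.1, 9, 9, 9, 6.9, 5.8, 4.2
The 2 values of 9.1 occupy positions 1–2 → average rank (1+2)/2 = 1.5.
The 3 values of 9 occupy positions 3–5 → average rank 4.

4, 1.5, 7, 1.5, 6, 4, 8, 4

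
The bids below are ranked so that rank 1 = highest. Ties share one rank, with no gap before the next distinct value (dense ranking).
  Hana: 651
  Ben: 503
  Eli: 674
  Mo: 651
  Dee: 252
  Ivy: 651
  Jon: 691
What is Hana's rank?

3

Sorted (descending): 691, 674, 651, 651, 651, 503, 252
The 3 values of 651 share dense rank 3.
Remaining distinct values take the next consecutive integers.
Hana has value 651 → rank 3.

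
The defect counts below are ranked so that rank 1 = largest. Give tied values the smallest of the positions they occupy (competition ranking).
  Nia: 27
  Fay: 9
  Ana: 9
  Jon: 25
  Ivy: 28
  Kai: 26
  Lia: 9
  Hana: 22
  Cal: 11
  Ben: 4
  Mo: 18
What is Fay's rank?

Sorted (descending): 28, 27, 26, 25, 22, 18, 11, 9, 9, 9, 4
The 3 values of 9 occupy positions 8–10 → each gets rank 8.
Fay has value 9 → rank 8.

8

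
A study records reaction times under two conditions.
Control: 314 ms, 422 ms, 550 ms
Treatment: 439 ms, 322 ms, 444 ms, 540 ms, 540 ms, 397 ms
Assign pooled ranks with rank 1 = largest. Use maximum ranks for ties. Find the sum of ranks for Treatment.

Sorted (descending): 550, 540, 540, 444, 439, 422, 397, 322, 314
The 2 values of 540 occupy positions 2–3 → each gets rank 3.
Treatment values → pooled ranks: 439→5, 322→8, 444→4, 540→3, 540→3, 397→7
Rank sum = 5 + 8 + 4 + 3 + 3 + 7 = 30

30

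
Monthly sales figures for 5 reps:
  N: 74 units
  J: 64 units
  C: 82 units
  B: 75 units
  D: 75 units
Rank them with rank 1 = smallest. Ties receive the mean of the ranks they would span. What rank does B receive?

3.5

Sorted (ascending): 64, 74, 75, 75, 82
The 2 values of 75 occupy positions 3–4 → average rank (3+4)/2 = 3.5.
B has value 75 units → rank 3.5.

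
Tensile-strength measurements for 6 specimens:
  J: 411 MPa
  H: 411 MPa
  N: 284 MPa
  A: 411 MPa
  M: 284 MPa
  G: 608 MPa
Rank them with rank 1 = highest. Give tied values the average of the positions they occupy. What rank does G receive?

Sorted (descending): 608, 411, 411, 411, 284, 284
The 3 values of 411 occupy positions 2–4 → average rank 3.
The 2 values of 284 occupy positions 5–6 → average rank (5+6)/2 = 5.5.
G has value 608 MPa → rank 1.

1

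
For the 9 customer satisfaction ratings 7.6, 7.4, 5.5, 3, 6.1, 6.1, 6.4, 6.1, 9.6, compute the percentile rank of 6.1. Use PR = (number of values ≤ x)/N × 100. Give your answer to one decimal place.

N = 9.
Strictly below 6.1: 2. Equal to 6.1: 3.
PR = 5/9 × 100 = 55.6

55.6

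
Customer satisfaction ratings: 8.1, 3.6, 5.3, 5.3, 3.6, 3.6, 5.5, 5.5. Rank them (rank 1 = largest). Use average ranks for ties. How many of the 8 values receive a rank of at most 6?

5

Sorted (descending): 8.1, 5.5, 5.5, 5.3, 5.3, 3.6, 3.6, 3.6
The 2 values of 5.5 occupy positions 2–3 → average rank (2+3)/2 = 2.5.
The 2 values of 5.3 occupy positions 4–5 → average rank (4+5)/2 = 4.5.
The 3 values of 3.6 occupy positions 6–8 → average rank 7.
Ranks ≤ 6: {1, 2.5, 2.5, 4.5, 4.5} → 5 values.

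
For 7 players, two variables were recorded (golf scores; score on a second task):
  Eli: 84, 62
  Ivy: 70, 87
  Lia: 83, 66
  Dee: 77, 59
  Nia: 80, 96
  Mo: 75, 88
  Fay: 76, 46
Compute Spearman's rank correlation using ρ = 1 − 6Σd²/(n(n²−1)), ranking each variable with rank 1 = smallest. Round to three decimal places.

Ranks of variable 1: 7, 1, 6, 4, 5, 2, 3
Ranks of variable 2: 3, 5, 4, 2, 7, 6, 1
d = r₁ − r₂: 4, -4, 2, 2, -2, -4, 2
d²: 16, 16, 4, 4, 4, 16, 4; Σd² = 64
ρ = 1 − 6·64/(7·48) = 1 − 384/336 = -0.143

-0.143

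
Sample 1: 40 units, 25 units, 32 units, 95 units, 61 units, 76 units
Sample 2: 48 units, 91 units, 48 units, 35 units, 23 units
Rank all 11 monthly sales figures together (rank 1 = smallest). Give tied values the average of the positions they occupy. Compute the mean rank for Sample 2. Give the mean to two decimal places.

5.60

Sorted (ascending): 23, 25, 32, 35, 40, 48, 48, 61, 76, 91, 95
The 2 values of 48 occupy positions 6–7 → average rank (6+7)/2 = 6.5.
Sample 2 values → pooled ranks: 48→6.5, 91→10, 48→6.5, 35→4, 23→1
Mean rank = (6.5 + 10 + 6.5 + 4 + 1) / 5 = 5.60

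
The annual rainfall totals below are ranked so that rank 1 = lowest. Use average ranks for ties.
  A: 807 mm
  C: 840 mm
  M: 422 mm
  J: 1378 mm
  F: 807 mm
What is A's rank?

2.5

Sorted (ascending): 422, 807, 807, 840, 1378
The 2 values of 807 occupy positions 2–3 → average rank (2+3)/2 = 2.5.
A has value 807 mm → rank 2.5.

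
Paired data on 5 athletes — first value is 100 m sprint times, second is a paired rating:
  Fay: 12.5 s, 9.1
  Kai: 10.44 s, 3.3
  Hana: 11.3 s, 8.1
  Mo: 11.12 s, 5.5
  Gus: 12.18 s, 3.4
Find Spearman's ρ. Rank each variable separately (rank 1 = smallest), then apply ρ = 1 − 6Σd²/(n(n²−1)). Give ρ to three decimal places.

Ranks of variable 1: 5, 1, 3, 2, 4
Ranks of variable 2: 5, 1, 4, 3, 2
d = r₁ − r₂: 0, 0, -1, -1, 2
d²: 0, 0, 1, 1, 4; Σd² = 6
ρ = 1 − 6·6/(5·24) = 1 − 36/120 = 0.700

0.700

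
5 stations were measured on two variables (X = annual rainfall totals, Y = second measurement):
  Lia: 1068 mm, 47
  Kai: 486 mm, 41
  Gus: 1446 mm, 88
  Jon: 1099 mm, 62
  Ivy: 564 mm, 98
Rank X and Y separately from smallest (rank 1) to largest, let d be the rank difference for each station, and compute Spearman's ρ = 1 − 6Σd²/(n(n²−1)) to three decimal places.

Ranks of variable 1: 3, 1, 5, 4, 2
Ranks of variable 2: 2, 1, 4, 3, 5
d = r₁ − r₂: 1, 0, 1, 1, -3
d²: 1, 0, 1, 1, 9; Σd² = 12
ρ = 1 − 6·12/(5·24) = 1 − 72/120 = 0.400

0.400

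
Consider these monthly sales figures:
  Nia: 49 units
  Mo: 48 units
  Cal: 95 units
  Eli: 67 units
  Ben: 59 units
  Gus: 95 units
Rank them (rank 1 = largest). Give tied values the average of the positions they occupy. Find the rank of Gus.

Sorted (descending): 95, 95, 67, 59, 49, 48
The 2 values of 95 occupy positions 1–2 → average rank (1+2)/2 = 1.5.
Gus has value 95 units → rank 1.5.

1.5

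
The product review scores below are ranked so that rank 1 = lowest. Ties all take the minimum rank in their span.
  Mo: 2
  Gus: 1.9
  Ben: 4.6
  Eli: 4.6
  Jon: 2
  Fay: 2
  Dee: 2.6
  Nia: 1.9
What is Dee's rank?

Sorted (ascending): 1.9, 1.9, 2, 2, 2, 2.6, 4.6, 4.6
The 2 values of 1.9 occupy positions 1–2 → each gets rank 1.
The 3 values of 2 occupy positions 3–5 → each gets rank 3.
The 2 values of 4.6 occupy positions 7–8 → each gets rank 7.
Dee has value 2.6 → rank 6.

6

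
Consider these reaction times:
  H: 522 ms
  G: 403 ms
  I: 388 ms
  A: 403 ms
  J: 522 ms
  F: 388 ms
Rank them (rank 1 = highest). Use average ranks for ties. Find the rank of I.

5.5

Sorted (descending): 522, 522, 403, 403, 388, 388
The 2 values of 522 occupy positions 1–2 → average rank (1+2)/2 = 1.5.
The 2 values of 403 occupy positions 3–4 → average rank (3+4)/2 = 3.5.
The 2 values of 388 occupy positions 5–6 → average rank (5+6)/2 = 5.5.
I has value 388 ms → rank 5.5.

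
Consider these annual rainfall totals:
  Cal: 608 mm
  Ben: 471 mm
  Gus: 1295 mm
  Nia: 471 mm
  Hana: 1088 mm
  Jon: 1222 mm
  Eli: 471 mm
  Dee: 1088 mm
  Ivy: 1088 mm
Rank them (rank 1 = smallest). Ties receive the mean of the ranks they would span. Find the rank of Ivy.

Sorted (ascending): 471, 471, 471, 608, 1088, 1088, 1088, 1222, 1295
The 3 values of 471 occupy positions 1–3 → average rank 2.
The 3 values of 1088 occupy positions 5–7 → average rank 6.
Ivy has value 1088 mm → rank 6.

6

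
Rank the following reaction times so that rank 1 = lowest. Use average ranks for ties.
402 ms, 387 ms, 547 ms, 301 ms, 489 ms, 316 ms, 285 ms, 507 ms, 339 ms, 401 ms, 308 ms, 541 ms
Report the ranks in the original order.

Sorted (ascending): 285, 301, 308, 316, 339, 387, 401, 402, 489, 507, 541, 547
No ties — each value takes its position as its rank.

8, 6, 12, 2, 9, 4, 1, 10, 5, 7, 3, 11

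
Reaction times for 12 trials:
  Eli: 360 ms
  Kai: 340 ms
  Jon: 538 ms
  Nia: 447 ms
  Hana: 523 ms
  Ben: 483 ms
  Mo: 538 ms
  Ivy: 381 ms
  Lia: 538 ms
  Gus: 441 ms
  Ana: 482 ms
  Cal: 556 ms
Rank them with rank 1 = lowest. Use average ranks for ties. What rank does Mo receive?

10

Sorted (ascending): 340, 360, 381, 441, 447, 482, 483, 523, 538, 538, 538, 556
The 3 values of 538 occupy positions 9–11 → average rank 10.
Mo has value 538 ms → rank 10.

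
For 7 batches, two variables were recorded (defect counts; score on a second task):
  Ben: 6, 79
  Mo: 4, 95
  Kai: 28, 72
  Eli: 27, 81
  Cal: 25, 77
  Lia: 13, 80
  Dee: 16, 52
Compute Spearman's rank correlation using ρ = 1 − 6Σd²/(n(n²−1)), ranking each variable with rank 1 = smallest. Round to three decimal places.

-0.464

Ranks of variable 1: 2, 1, 7, 6, 5, 3, 4
Ranks of variable 2: 4, 7, 2, 6, 3, 5, 1
d = r₁ − r₂: -2, -6, 5, 0, 2, -2, 3
d²: 4, 36, 25, 0, 4, 4, 9; Σd² = 82
ρ = 1 − 6·82/(7·48) = 1 − 492/336 = -0.464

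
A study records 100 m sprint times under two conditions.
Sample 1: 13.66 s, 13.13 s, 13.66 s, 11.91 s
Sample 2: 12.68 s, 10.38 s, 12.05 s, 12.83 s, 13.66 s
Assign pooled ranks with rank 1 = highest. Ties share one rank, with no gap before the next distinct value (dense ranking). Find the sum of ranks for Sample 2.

Sorted (descending): 13.66, 13.66, 13.66, 13.13, 12.83, 12.68, 12.05, 11.91, 10.38
The 3 values of 13.66 share dense rank 1.
Remaining distinct values take the next consecutive integers.
Sample 2 values → pooled ranks: 12.68→4, 10.38→7, 12.05→5, 12.83→3, 13.66→1
Rank sum = 4 + 7 + 5 + 3 + 1 = 20

20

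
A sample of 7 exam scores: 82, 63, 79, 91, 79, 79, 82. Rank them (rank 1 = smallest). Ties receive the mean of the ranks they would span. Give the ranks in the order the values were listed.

5.5, 1, 3, 7, 3, 3, 5.5

Sorted (ascending): 63, 79, 79, 79, 82, 82, 91
The 3 values of 79 occupy positions 2–4 → average rank 3.
The 2 values of 82 occupy positions 5–6 → average rank (5+6)/2 = 5.5.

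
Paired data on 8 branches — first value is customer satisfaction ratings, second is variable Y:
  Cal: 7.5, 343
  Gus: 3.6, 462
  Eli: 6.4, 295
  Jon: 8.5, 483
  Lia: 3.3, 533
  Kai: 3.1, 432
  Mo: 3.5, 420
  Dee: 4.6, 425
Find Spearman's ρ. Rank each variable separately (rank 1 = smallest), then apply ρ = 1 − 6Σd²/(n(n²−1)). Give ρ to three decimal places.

-0.286

Ranks of variable 1: 7, 4, 6, 8, 2, 1, 3, 5
Ranks of variable 2: 2, 6, 1, 7, 8, 5, 3, 4
d = r₁ − r₂: 5, -2, 5, 1, -6, -4, 0, 1
d²: 25, 4, 25, 1, 36, 16, 0, 1; Σd² = 108
ρ = 1 − 6·108/(8·63) = 1 − 648/504 = -0.286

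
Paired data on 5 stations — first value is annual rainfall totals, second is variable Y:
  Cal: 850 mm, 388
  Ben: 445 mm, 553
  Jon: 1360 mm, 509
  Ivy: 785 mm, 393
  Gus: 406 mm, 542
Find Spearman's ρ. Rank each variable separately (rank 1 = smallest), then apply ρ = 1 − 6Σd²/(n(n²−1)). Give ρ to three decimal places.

-0.600

Ranks of variable 1: 4, 2, 5, 3, 1
Ranks of variable 2: 1, 5, 3, 2, 4
d = r₁ − r₂: 3, -3, 2, 1, -3
d²: 9, 9, 4, 1, 9; Σd² = 32
ρ = 1 − 6·32/(5·24) = 1 − 192/120 = -0.600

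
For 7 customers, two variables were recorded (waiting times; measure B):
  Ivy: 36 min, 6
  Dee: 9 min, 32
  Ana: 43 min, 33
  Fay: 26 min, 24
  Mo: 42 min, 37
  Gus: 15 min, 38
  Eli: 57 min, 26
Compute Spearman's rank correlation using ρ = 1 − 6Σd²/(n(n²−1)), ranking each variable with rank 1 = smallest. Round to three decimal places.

-0.107

Ranks of variable 1: 4, 1, 6, 3, 5, 2, 7
Ranks of variable 2: 1, 4, 5, 2, 6, 7, 3
d = r₁ − r₂: 3, -3, 1, 1, -1, -5, 4
d²: 9, 9, 1, 1, 1, 25, 16; Σd² = 62
ρ = 1 − 6·62/(7·48) = 1 − 372/336 = -0.107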